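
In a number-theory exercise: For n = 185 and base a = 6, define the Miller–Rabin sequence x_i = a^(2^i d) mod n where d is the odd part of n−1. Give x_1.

n − 1 = 184 = 2^3 · 23, so s = 3 and d = 23.
x_0 = 6^23 mod 185 = 31.
x_1 = 31^2 mod 185 = 36.

36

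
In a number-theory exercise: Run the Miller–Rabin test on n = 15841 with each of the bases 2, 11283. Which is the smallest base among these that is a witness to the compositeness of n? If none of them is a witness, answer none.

n − 1 = 15840 = 2^5 · 495, so s = 5 and d = 495.
Base 2: x_0 = 2^495 mod 15841 = 1. x_0 = 1, so 2 is not a witness.
Base 11283: x_0 = 11283^495 mod 15841 = 15840. x_0 = 15840 ≡ −1, so 11283 is not a witness.
No listed base is a witness for 15841.

none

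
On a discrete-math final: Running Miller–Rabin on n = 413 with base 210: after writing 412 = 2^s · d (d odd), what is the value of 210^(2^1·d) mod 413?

112

n − 1 = 412 = 2^2 · 103, so s = 2 and d = 103.
By repeated squaring, 210^103 ≡ 42 (mod 413).
x_0 = 42.
x_1 = 42^2 mod 413 = 112.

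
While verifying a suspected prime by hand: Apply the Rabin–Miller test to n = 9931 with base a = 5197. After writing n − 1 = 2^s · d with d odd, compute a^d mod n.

9930

n − 1 = 9930 = 2^1 · 4965, so s = 1 and d = 4965.
5197^4965 mod 9931 = 9930.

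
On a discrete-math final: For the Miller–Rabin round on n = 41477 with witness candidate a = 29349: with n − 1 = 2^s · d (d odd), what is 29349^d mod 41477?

n − 1 = 41476 = 2^2 · 10369, so s = 2 and d = 10369.
Repeated squaring mod 41477: 29349^1 ≡ 29349, 29349^2 ≡ 10942, 29349^4 ≡ 24742, 29349^8 ≡ 7521, 29349^16 ≡ 32290, 29349^32 ≡ 36751, 29349^64 ≡ 20450, 29349^128 ≡ 31386, 29349^256 ≡ 2246, 29349^512 ≡ 25799, 29349^1024 ≡ 6982, 29349^2048 ≡ 12849, 29349^4096 ≡ 18341, 29349^8192 ≡ 13811.
10369 = 8192 + 2048 + 128 + 1, so 29349^10369 ≡ 13811·12849·31386·29349 ≡ 22319 (mod 41477).

22319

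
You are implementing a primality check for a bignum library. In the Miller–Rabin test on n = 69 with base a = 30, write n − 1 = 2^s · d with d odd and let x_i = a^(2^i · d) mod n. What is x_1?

39

n − 1 = 68 = 2^2 · 17, so s = 2 and d = 17.
x_0 = 30^17 mod 69 = 42.
x_1 = 42^2 mod 69 = 39.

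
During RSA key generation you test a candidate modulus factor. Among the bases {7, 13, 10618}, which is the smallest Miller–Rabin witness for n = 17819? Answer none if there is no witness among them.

n − 1 = 17818 = 2^1 · 8909, so s = 1 and d = 8909.
Base 7: x_0 = 7^8909 mod 17819 = 16769. x_0 ∉ {1, 17818} and s = 1, so 7 is a Miller–Rabin witness and 17819 is composite.
Base 13: x_0 = 13^8909 mod 17819 = 12373. x_0 ∉ {1, 17818} and s = 1, so 13 is a Miller–Rabin witness and 17819 is composite.
Base 10618: x_0 = 10618^8909 mod 17819 = 421. x_0 ∉ {1, 17818} and s = 1, so 10618 is a Miller–Rabin witness and 17819 is composite.
The smallest witness among the given bases is 7.

7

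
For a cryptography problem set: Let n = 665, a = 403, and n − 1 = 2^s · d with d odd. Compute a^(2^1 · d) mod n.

n − 1 = 664 = 2^3 · 83, so s = 3 and d = 83.
x_0 = 403^83 mod 665 = 282.
x_1 = 282^2 mod 665 = 389.

389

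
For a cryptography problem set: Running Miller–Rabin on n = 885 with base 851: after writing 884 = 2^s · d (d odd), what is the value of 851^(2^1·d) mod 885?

n − 1 = 884 = 2^2 · 221, so s = 2 and d = 221.
x_0 = 851^221 mod 885 = 776.
x_1 = 776^2 mod 885 = 376.

376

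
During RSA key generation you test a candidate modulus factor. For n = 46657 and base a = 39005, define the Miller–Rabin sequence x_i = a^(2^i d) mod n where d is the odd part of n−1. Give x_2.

9140

n − 1 = 46656 = 2^6 · 729, so s = 6 and d = 729.
x_0 = 39005^729 mod 46657 = 1851.
x_1 = 1851^2 mod 46657 = 20240.
x_2 = 20240^2 mod 46657 = 9140.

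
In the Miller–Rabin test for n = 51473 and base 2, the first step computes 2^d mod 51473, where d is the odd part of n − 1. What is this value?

n − 1 = 51472 = 2^4 · 3217, so s = 4 and d = 3217.
Repeated squaring mod 51473: 2^1 ≡ 2, 2^2 ≡ 4, 2^4 ≡ 16, 2^8 ≡ 256, 2^16 ≡ 14063, 2^32 ≡ 8703, 2^64 ≡ 25426, 2^128 ≡ 32069, 2^256 ≡ 41694, 2^512 ≡ 43480, 2^1024 ≡ 10056, 2^2048 ≡ 30164.
3217 = 2048 + 1024 + 128 + 16 + 1, so 2^3217 ≡ 30164·10056·32069·14063·2 ≡ 5770 (mod 51473).

5770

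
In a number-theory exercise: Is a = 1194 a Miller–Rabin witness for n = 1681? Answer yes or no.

n − 1 = 1680 = 2^4 · 105, so s = 4 and d = 105.
x_0 = 1194^105 mod 1681 = 378.
x_0 is neither 1 nor 1680, so continue squaring.
x_1 = 378^2 mod 1681 = 1680.
x_1 ≡ −1, so 1194 is not a witness.

no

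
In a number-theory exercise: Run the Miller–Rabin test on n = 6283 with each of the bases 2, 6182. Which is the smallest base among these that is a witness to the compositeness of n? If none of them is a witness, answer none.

2

n − 1 = 6282 = 2^1 · 3141, so s = 1 and d = 3141.
Base 2: x_0 = 2^3141 mod 6283 = 1741. x_0 ∉ {1, 6282} and s = 1, so 2 is a Miller–Rabin witness and 6283 is composite.
Base 6182: x_0 = 6182^3141 mod 6283 = 3183. x_0 ∉ {1, 6282} and s = 1, so 6182 is a Miller–Rabin witness and 6283 is composite.
The smallest witness among the given bases is 2.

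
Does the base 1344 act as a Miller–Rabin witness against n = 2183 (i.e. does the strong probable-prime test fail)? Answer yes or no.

yes

n − 1 = 2182 = 2^1 · 1091, so s = 1 and d = 1091.
x_0 = 1344^1091 mod 2183 = 1254.
x_0 ∉ {1, 2182} and s = 1, so 1344 is a Miller–Rabin witness and 2183 is composite.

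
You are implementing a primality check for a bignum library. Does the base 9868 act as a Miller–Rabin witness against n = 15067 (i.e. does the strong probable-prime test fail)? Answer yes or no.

no

n − 1 = 15066 = 2^1 · 7533, so s = 1 and d = 7533.
By repeated squaring, 9868^7533 ≡ 1 (mod 15067).
x_0 = 9868^7533 mod 15067 = 1.
x_0 = 1, so 9868 is not a witness.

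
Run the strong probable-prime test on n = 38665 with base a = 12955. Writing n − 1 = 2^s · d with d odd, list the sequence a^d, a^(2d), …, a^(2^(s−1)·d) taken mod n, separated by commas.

n − 1 = 38664 = 2^3 · 4833, so s = 3 and d = 4833.
x_0 = 12955^4833 mod 38665 = 37450.
x_1 = 37450^2 mod 38665 = 6955.
x_2 = 6955^2 mod 38665 = 2110.

37450, 6955, 2110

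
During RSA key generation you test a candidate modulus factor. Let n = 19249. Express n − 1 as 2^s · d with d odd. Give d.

Halving: 19248 → 9624 → 4812 → 2406 → 1203; 1203 is odd.
So 19248 = 2^4 · 1203.

1203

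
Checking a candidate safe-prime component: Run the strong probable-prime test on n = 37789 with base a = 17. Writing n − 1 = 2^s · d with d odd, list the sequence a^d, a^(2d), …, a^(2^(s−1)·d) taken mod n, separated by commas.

n − 1 = 37788 = 2^2 · 9447, so s = 2 and d = 9447.
x_0 = 17^9447 mod 37789 = 16521.
x_1 = 16521^2 mod 37789 = 31283.

16521, 31283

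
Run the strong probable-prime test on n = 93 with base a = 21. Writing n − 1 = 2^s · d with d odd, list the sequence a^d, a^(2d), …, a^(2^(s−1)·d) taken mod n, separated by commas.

n − 1 = 92 = 2^2 · 23, so s = 2 and d = 23.
x_0 = 21^23 mod 93 = 48.
x_1 = 48^2 mod 93 = 72.

48, 72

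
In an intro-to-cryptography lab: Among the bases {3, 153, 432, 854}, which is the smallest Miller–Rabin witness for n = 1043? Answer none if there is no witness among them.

3

n − 1 = 1042 = 2^1 · 521, so s = 1 and d = 521.
Base 3: x_0 = 3^521 mod 1043 = 271. x_0 ∉ {1, 1042} and s = 1, so 3 is a Miller–Rabin witness and 1043 is composite.
Base 153: x_0 = 153^521 mod 1043 = 958. x_0 ∉ {1, 1042} and s = 1, so 153 is a Miller–Rabin witness and 1043 is composite.
Base 432: x_0 = 432^521 mod 1043 = 395. x_0 ∉ {1, 1042} and s = 1, so 432 is a Miller–Rabin witness and 1043 is composite.
Base 854: x_0 = 854^521 mod 1043 = 973. x_0 ∉ {1, 1042} and s = 1, so 854 is a Miller–Rabin witness and 1043 is composite.
The smallest witness among the given bases is 3.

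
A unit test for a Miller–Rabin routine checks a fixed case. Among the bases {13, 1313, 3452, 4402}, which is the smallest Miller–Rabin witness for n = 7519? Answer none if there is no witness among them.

n − 1 = 7518 = 2^1 · 3759, so s = 1 and d = 3759.
Base 13: x_0 = 13^3759 mod 7519 = 3156. x_0 ∉ {1, 7518} and s = 1, so 13 is a Miller–Rabin witness and 7519 is composite.
Base 1313: x_0 = 1313^3759 mod 7519 = 4233. x_0 ∉ {1, 7518} and s = 1, so 1313 is a Miller–Rabin witness and 7519 is composite.
Base 3452: x_0 = 3452^3759 mod 7519 = 2346. x_0 ∉ {1, 7518} and s = 1, so 3452 is a Miller–Rabin witness and 7519 is composite.
Base 4402: x_0 = 4402^3759 mod 7519 = 4025. x_0 ∉ {1, 7518} and s = 1, so 4402 is a Miller–Rabin witness and 7519 is composite.
The smallest witness among the given bases is 13.

13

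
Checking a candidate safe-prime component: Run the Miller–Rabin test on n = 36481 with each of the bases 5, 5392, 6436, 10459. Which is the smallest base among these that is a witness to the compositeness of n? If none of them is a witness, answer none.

n − 1 = 36480 = 2^7 · 285, so s = 7 and d = 285.
Base 5: x_0 = 5^285 mod 36481 = 35145. x_0 is neither 1 nor 36480, so continue squaring. x_1 = 35145^2 mod 36481 = 33808. x_2 = 33808^2 mod 36481 = 31134. x_3 = 31134^2 mod 36481 = 25786. x_4 = 25786^2 mod 36481 = 15090. x_5 = 15090^2 mod 36481 = 30179. x_6 = 30179^2 mod 36481 = 23876. Reached i = s−1 = 6 without hitting −1: 5 is a Miller–Rabin witness and 36481 is composite.
Base 5392: x_0 = 5392^285 mod 36481 = 33806. x_0 is neither 1 nor 36480, so continue squaring. x_1 = 33806^2 mod 36481 = 5349. x_2 = 5349^2 mod 36481 = 10697. x_3 = 10697^2 mod 36481 = 21393. x_4 = 21393^2 mod 36481 = 6304. x_5 = 6304^2 mod 36481 = 12607. x_6 = 12607^2 mod 36481 = 25213. Reached i = s−1 = 6 without hitting −1: 5392 is a Miller–Rabin witness and 36481 is composite.
Base 6436: x_0 = 6436^285 mod 36481 = 14708. x_0 is neither 1 nor 36480, so continue squaring. x_1 = 14708^2 mod 36481 = 29415. x_2 = 29415^2 mod 36481 = 22348. x_3 = 22348^2 mod 36481 = 8214. x_4 = 8214^2 mod 36481 = 16427. x_5 = 16427^2 mod 36481 = 32853. x_6 = 32853^2 mod 36481 = 29224. Reached i = s−1 = 6 without hitting −1: 6436 is a Miller–Rabin witness and 36481 is composite.
Base 10459: x_0 = 10459^285 mod 36481 = 2864. x_0 is neither 1 nor 36480, so continue squaring. x_1 = 2864^2 mod 36481 = 30752. x_2 = 30752^2 mod 36481 = 25022. x_3 = 25022^2 mod 36481 = 13562. x_4 = 13562^2 mod 36481 = 27123. x_5 = 27123^2 mod 36481 = 17764. x_6 = 17764^2 mod 36481 = 35527. Reached i = s−1 = 6 without hitting −1: 10459 is a Miller–Rabin witness and 36481 is composite.
The smallest witness among the given bases is 5.

5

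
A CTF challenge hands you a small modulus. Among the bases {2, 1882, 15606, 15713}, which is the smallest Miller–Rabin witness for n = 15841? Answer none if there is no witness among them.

none

n − 1 = 15840 = 2^5 · 495, so s = 5 and d = 495.
Base 2: x_0 = 2^495 mod 15841 = 1. x_0 = 1, so 2 is not a witness.
Base 1882: x_0 = 1882^495 mod 15841 = 15840. x_0 = 15840 ≡ −1, so 1882 is not a witness.
Base 15606: x_0 = 15606^495 mod 15841 = 15840. x_0 = 15840 ≡ −1, so 15606 is not a witness.
Base 15713: x_0 = 15713^495 mod 15841 = 15840. x_0 = 15840 ≡ −1, so 15713 is not a witness.
No listed base is a witness for 15841.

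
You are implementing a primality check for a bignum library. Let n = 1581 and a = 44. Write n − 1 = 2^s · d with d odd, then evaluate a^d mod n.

1091

n − 1 = 1580 = 2^2 · 395, so s = 2 and d = 395.
Repeated squaring mod 1581: 44^1 ≡ 44, 44^2 ≡ 355, 44^4 ≡ 1126, 44^8 ≡ 1495, 44^16 ≡ 1072, 44^32 ≡ 1378, 44^64 ≡ 103, 44^128 ≡ 1123, 44^256 ≡ 1072.
395 = 256 + 128 + 8 + 2 + 1, so 44^395 ≡ 1072·1123·1495·355·44 ≡ 1091 (mod 1581).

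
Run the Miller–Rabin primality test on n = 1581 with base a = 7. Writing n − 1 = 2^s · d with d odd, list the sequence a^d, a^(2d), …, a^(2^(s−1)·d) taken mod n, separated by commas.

439, 1420

n − 1 = 1580 = 2^2 · 395, so s = 2 and d = 395.
x_0 = 7^395 mod 1581 = 439.
x_1 = 439^2 mod 1581 = 1420.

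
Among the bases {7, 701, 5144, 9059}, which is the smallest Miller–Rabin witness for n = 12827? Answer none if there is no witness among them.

7

n − 1 = 12826 = 2^1 · 6413, so s = 1 and d = 6413.
Base 7: x_0 = 7^6413 mod 12827 = 2499. x_0 ∉ {1, 12826} and s = 1, so 7 is a Miller–Rabin witness and 12827 is composite.
Base 701: x_0 = 701^6413 mod 12827 = 6046. x_0 ∉ {1, 12826} and s = 1, so 701 is a Miller–Rabin witness and 12827 is composite.
Base 5144: x_0 = 5144^6413 mod 12827 = 10732. x_0 ∉ {1, 12826} and s = 1, so 5144 is a Miller–Rabin witness and 12827 is composite.
Base 9059: x_0 = 9059^6413 mod 12827 = 9941. x_0 ∉ {1, 12826} and s = 1, so 9059 is a Miller–Rabin witness and 12827 is composite.
The smallest witness among the given bases is 7.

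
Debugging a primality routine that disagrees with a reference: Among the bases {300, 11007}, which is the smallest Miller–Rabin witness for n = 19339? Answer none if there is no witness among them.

300

n − 1 = 19338 = 2^1 · 9669, so s = 1 and d = 9669.
Base 300: x_0 = 300^9669 mod 19339 = 5376. x_0 ∉ {1, 19338} and s = 1, so 300 is a Miller–Rabin witness and 19339 is composite.
Base 11007: x_0 = 11007^9669 mod 19339 = 15502. x_0 ∉ {1, 19338} and s = 1, so 11007 is a Miller–Rabin witness and 19339 is composite.
The smallest witness among the given bases is 300.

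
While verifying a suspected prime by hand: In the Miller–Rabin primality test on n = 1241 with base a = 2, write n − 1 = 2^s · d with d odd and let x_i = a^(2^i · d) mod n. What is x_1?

n − 1 = 1240 = 2^3 · 155, so s = 3 and d = 155.
x_0 = 2^155 mod 1241 = 807.
x_1 = 807^2 mod 1241 = 965.

965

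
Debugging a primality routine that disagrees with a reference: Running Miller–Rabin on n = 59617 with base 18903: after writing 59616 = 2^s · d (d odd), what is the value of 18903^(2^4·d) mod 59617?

59616

n − 1 = 59616 = 2^5 · 1863, so s = 5 and d = 1863.
x_0 = 18903^1863 mod 59617 = 29657.
x_1 = 29657^2 mod 59617 = 8048.
x_2 = 8048^2 mod 59617 = 26242.
x_3 = 26242^2 mod 59617 = 6597.
x_4 = 6597^2 mod 59617 = 59616.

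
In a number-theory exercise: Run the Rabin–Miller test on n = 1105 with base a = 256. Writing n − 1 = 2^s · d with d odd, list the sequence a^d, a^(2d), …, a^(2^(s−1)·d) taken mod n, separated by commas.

1, 1, 1, 1

n − 1 = 1104 = 2^4 · 69, so s = 4 and d = 69.
x_0 = 256^69 mod 1105 = 1.
x_1 = 1^2 mod 1105 = 1.
x_2 = 1^2 mod 1105 = 1.
x_3 = 1^2 mod 1105 = 1.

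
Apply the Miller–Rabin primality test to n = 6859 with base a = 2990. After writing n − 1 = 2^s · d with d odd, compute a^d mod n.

3212

n − 1 = 6858 = 2^1 · 3429, so s = 1 and d = 3429.
2990^3429 mod 6859 = 3212.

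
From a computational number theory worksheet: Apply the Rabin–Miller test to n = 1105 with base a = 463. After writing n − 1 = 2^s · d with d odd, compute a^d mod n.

n − 1 = 1104 = 2^4 · 69, so s = 4 and d = 69.
463^69 mod 1105 = 463.

463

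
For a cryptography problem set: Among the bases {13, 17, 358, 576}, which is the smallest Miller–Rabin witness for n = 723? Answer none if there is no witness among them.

13

n − 1 = 722 = 2^1 · 361, so s = 1 and d = 361.
Base 13: x_0 = 13^361 mod 723 = 469. x_0 ∉ {1, 722} and s = 1, so 13 is a Miller–Rabin witness and 723 is composite.
Base 17: x_0 = 17^361 mod 723 = 224. x_0 ∉ {1, 722} and s = 1, so 17 is a Miller–Rabin witness and 723 is composite.
Base 358: x_0 = 358^361 mod 723 = 124. x_0 ∉ {1, 722} and s = 1, so 358 is a Miller–Rabin witness and 723 is composite.
Base 576: x_0 = 576^361 mod 723 = 576. x_0 ∉ {1, 722} and s = 1, so 576 is a Miller–Rabin witness and 723 is composite.
The smallest witness among the given bases is 13.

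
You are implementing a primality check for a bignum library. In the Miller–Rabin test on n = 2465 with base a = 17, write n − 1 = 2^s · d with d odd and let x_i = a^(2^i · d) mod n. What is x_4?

2176

n − 1 = 2464 = 2^5 · 77, so s = 5 and d = 77.
Repeated squaring mod 2465: 17^1 ≡ 17, 17^2 ≡ 289, 17^4 ≡ 2176, 17^8 ≡ 2176, 17^16 ≡ 2176, 17^32 ≡ 2176, 17^64 ≡ 2176.
77 = 64 + 8 + 4 + 1, so 17^77 ≡ 2176·2176·2176·17 ≡ 17 (mod 2465).
x_0 = 17.
x_1 = 17^2 mod 2465 = 289.
x_2 = 289^2 mod 2465 = 2176.
x_3 = 2176^2 mod 2465 = 2176.
x_4 = 2176^2 mod 2465 = 2176.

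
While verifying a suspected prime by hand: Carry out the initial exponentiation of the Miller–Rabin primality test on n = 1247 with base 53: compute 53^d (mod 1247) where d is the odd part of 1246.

552

n − 1 = 1246 = 2^1 · 623, so s = 1 and d = 623.
53^623 mod 1247 = 552.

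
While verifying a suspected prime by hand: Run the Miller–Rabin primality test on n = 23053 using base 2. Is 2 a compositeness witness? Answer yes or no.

n − 1 = 23052 = 2^2 · 5763, so s = 2 and d = 5763.
x_0 = 2^5763 mod 23053 = 9096.
x_0 is neither 1 nor 23052, so continue squaring.
x_1 = 9096^2 mod 23053 = 23052.
x_1 ≡ −1, so 2 is not a witness.

no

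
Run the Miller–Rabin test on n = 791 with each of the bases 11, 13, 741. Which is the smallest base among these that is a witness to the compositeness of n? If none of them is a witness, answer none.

11

n − 1 = 790 = 2^1 · 395, so s = 1 and d = 395.
Base 11: x_0 = 11^395 mod 791 = 653. x_0 ∉ {1, 790} and s = 1, so 11 is a Miller–Rabin witness and 791 is composite.
Base 13: x_0 = 13^395 mod 791 = 615. x_0 ∉ {1, 790} and s = 1, so 13 is a Miller–Rabin witness and 791 is composite.
Base 741: x_0 = 741^395 mod 791 = 769. x_0 ∉ {1, 790} and s = 1, so 741 is a Miller–Rabin witness and 791 is composite.
The smallest witness among the given bases is 11.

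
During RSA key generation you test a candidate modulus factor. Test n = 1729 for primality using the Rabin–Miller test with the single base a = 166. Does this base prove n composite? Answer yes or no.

no

n − 1 = 1728 = 2^6 · 27, so s = 6 and d = 27.
x_0 = 166^27 mod 1729 = 1728.
x_0 = 1728 ≡ −1, so 166 is not a witness.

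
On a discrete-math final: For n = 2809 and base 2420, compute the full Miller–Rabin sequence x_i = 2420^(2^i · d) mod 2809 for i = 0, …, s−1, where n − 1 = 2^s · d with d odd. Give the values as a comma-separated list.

1719, 2702, 213

n − 1 = 2808 = 2^3 · 351, so s = 3 and d = 351.
x_0 = 2420^351 mod 2809 = 1719.
x_1 = 1719^2 mod 2809 = 2702.
x_2 = 2702^2 mod 2809 = 213.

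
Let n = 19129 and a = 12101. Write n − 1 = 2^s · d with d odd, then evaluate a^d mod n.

9791

n − 1 = 19128 = 2^3 · 2391, so s = 3 and d = 2391.
12101^2391 mod 19129 = 9791.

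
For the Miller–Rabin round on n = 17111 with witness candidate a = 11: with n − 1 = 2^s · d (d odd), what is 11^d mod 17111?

7268

n − 1 = 17110 = 2^1 · 8555, so s = 1 and d = 8555.
Repeated squaring mod 17111: 11^1 ≡ 11, 11^2 ≡ 121, 11^4 ≡ 14641, 11^8 ≡ 9384, 11^16 ≡ 6250, 11^32 ≡ 15198, 11^64 ≡ 14926, 11^128 ≡ 256, 11^256 ≡ 14203, 11^512 ≡ 3630, 11^1024 ≡ 1430, 11^2048 ≡ 8691, 11^4096 ≡ 5527, 11^8192 ≡ 4594.
8555 = 8192 + 256 + 64 + 32 + 8 + 2 + 1, so 11^8555 ≡ 4594·14203·14926·15198·9384·121·11 ≡ 7268 (mod 17111).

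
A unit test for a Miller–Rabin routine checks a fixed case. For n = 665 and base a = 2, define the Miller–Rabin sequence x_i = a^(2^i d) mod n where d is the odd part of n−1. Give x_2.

256

n − 1 = 664 = 2^3 · 83, so s = 3 and d = 83.
x_0 = 2^83 mod 665 = 53.
x_1 = 53^2 mod 665 = 149.
x_2 = 149^2 mod 665 = 256.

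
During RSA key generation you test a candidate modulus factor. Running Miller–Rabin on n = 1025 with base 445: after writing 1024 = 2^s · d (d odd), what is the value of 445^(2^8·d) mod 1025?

100

n − 1 = 1024 = 2^10 · 1, so s = 10 and d = 1.
x_0 = 445^1 mod 1025 = 445.
x_1 = 445^2 mod 1025 = 200.
x_2 = 200^2 mod 1025 = 25.
x_3 = 25^2 mod 1025 = 625.
x_4 = 625^2 mod 1025 = 100.
x_5 = 100^2 mod 1025 = 775.
x_6 = 775^2 mod 1025 = 1000.
x_7 = 1000^2 mod 1025 = 625.
x_8 = 625^2 mod 1025 = 100.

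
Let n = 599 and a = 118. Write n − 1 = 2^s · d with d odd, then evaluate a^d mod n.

n − 1 = 598 = 2^1 · 299, so s = 1 and d = 299.
118^299 mod 599 = 598.

598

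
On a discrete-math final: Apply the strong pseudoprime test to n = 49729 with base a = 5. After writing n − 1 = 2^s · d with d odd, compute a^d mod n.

36348

n − 1 = 49728 = 2^6 · 777, so s = 6 and d = 777.
Repeated squaring mod 49729: 5^1 ≡ 5, 5^2 ≡ 25, 5^4 ≡ 625, 5^8 ≡ 42522, 5^16 ≡ 23773, 5^32 ≡ 35173, 5^64 ≡ 31596, 5^128 ≡ 47270, 5^256 ≡ 29472, 5^512 ≡ 32070.
777 = 512 + 256 + 8 + 1, so 5^777 ≡ 32070·29472·42522·5 ≡ 36348 (mod 49729).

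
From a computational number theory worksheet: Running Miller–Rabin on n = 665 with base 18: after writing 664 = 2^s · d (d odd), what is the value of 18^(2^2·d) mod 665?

n − 1 = 664 = 2^3 · 83, so s = 3 and d = 83.
Repeated squaring mod 665: 18^1 ≡ 18, 18^2 ≡ 324, 18^4 ≡ 571, 18^8 ≡ 191, 18^16 ≡ 571, 18^32 ≡ 191, 18^64 ≡ 571.
83 = 64 + 16 + 2 + 1, so 18^83 ≡ 571·571·324·18 ≡ 37 (mod 665).
x_0 = 37.
x_1 = 37^2 mod 665 = 39.
x_2 = 39^2 mod 665 = 191.

191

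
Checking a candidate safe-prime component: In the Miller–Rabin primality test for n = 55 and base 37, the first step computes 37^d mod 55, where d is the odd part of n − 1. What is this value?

n − 1 = 54 = 2^1 · 27, so s = 1 and d = 27.
By repeated squaring, 37^27 ≡ 38 (mod 55).

38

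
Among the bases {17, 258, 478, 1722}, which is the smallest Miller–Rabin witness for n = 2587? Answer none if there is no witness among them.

n − 1 = 2586 = 2^1 · 1293, so s = 1 and d = 1293.
Base 17: x_0 = 17^1293 mod 2587 = 1728. x_0 ∉ {1, 2586} and s = 1, so 17 is a Miller–Rabin witness and 2587 is composite.
Base 258: x_0 = 258^1293 mod 2587 = 476. x_0 ∉ {1, 2586} and s = 1, so 258 is a Miller–Rabin witness and 2587 is composite.
Base 478: x_0 = 478^1293 mod 2587 = 1923. x_0 ∉ {1, 2586} and s = 1, so 478 is a Miller–Rabin witness and 2587 is composite.
Base 1722: x_0 = 1722^1293 mod 2587 = 1799. x_0 ∉ {1, 2586} and s = 1, so 1722 is a Miller–Rabin witness and 2587 is composite.
The smallest witness among the given bases is 17.

17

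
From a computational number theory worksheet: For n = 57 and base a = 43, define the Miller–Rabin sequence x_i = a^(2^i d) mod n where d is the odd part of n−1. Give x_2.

43

n − 1 = 56 = 2^3 · 7, so s = 3 and d = 7.
Repeated squaring mod 57: 43^1 ≡ 43, 43^2 ≡ 25, 43^4 ≡ 55.
7 = 4 + 2 + 1, so 43^7 ≡ 55·25·43 ≡ 16 (mod 57).
x_0 = 16.
x_1 = 16^2 mod 57 = 28.
x_2 = 28^2 mod 57 = 43.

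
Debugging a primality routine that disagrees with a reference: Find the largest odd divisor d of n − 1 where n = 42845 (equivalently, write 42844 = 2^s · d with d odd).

10711

Halving: 42844 → 21422 → 10711; 10711 is odd.
So 42844 = 2^2 · 10711.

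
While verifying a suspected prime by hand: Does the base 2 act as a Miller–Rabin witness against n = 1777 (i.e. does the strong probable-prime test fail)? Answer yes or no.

no

n − 1 = 1776 = 2^4 · 111, so s = 4 and d = 111.
Repeated squaring mod 1777: 2^1 ≡ 2, 2^2 ≡ 4, 2^4 ≡ 16, 2^8 ≡ 256, 2^16 ≡ 1564, 2^32 ≡ 944, 2^64 ≡ 859.
111 = 64 + 32 + 8 + 4 + 2 + 1, so 2^111 ≡ 859·944·256·16·4·2 ≡ 1776 (mod 1777).
x_0 = 2^111 mod 1777 = 1776.
x_0 = 1776 ≡ −1, so 2 is not a witness.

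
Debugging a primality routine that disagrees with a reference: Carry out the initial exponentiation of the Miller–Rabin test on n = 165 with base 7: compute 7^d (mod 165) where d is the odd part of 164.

n − 1 = 164 = 2^2 · 41, so s = 2 and d = 41.
By repeated squaring, 7^41 ≡ 7 (mod 165).

7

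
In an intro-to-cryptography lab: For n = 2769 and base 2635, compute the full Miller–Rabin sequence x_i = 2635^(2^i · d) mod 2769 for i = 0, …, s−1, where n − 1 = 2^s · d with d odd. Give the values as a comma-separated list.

1927, 100, 1693, 334

n − 1 = 2768 = 2^4 · 173, so s = 4 and d = 173.
x_0 = 2635^173 mod 2769 = 1927.
x_1 = 1927^2 mod 2769 = 100.
x_2 = 100^2 mod 2769 = 1693.
x_3 = 1693^2 mod 2769 = 334.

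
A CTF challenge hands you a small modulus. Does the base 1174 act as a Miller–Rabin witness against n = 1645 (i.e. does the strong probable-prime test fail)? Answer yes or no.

n − 1 = 1644 = 2^2 · 411, so s = 2 and d = 411.
Repeated squaring mod 1645: 1174^1 ≡ 1174, 1174^2 ≡ 1411, 1174^4 ≡ 471, 1174^8 ≡ 1411, 1174^16 ≡ 471, 1174^32 ≡ 1411, 1174^64 ≡ 471, 1174^128 ≡ 1411, 1174^256 ≡ 471.
411 = 256 + 128 + 16 + 8 + 2 + 1, so 1174^411 ≡ 471·1411·471·1411·1411·1174 ≡ 1644 (mod 1645).
x_0 = 1174^411 mod 1645 = 1644.
x_0 = 1644 ≡ −1, so 1174 is not a witness.

no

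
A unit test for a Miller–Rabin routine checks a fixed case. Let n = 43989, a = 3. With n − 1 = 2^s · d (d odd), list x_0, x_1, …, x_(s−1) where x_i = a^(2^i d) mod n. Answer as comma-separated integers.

n − 1 = 43988 = 2^2 · 10997, so s = 2 and d = 10997.
x_0 = 3^10997 mod 43989 = 15057.
x_1 = 15057^2 mod 43989 = 37932.

15057, 37932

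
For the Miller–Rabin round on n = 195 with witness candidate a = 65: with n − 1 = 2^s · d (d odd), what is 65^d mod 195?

65

n − 1 = 194 = 2^1 · 97, so s = 1 and d = 97.
65^97 mod 195 = 65.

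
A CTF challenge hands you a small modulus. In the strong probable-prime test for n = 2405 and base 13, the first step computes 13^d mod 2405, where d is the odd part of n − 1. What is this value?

338

n − 1 = 2404 = 2^2 · 601, so s = 2 and d = 601.
Repeated squaring mod 2405: 13^1 ≡ 13, 13^2 ≡ 169, 13^4 ≡ 2106, 13^8 ≡ 416, 13^16 ≡ 2301, 13^32 ≡ 1196, 13^64 ≡ 1846, 13^128 ≡ 2236, 13^256 ≡ 2106, 13^512 ≡ 416.
601 = 512 + 64 + 16 + 8 + 1, so 13^601 ≡ 416·1846·2301·416·13 ≡ 338 (mod 2405).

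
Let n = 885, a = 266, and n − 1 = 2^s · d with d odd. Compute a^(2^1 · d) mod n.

466

n − 1 = 884 = 2^2 · 221, so s = 2 and d = 221.
x_0 = 266^221 mod 885 = 101.
x_1 = 101^2 mod 885 = 466.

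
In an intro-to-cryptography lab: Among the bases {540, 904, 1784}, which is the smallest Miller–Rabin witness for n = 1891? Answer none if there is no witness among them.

904

n − 1 = 1890 = 2^1 · 945, so s = 1 and d = 945.
Base 540: x_0 = 540^945 mod 1891 = 1890. x_0 = 1890 ≡ −1, so 540 is not a witness.
Base 904: x_0 = 904^945 mod 1891 = 1148. x_0 ∉ {1, 1890} and s = 1, so 904 is a Miller–Rabin witness and 1891 is composite.
Base 1784: x_0 = 1784^945 mod 1891 = 123. x_0 ∉ {1, 1890} and s = 1, so 1784 is a Miller–Rabin witness and 1891 is composite.
The smallest witness among the given bases is 904.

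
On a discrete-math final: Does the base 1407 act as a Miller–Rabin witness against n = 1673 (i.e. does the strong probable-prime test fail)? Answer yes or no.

n − 1 = 1672 = 2^3 · 209, so s = 3 and d = 209.
x_0 = 1407^209 mod 1673 = 420.
x_0 is neither 1 nor 1672, so continue squaring.
x_1 = 420^2 mod 1673 = 735.
x_2 = 735^2 mod 1673 = 1519.
Reached i = s−1 = 2 without hitting −1: 1407 is a Miller–Rabin witness and 1673 is composite.

yes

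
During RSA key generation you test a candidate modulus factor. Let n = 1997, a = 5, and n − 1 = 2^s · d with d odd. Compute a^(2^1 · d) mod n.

1996

n − 1 = 1996 = 2^2 · 499, so s = 2 and d = 499.
x_0 = 5^499 mod 1997 = 1585.
x_1 = 1585^2 mod 1997 = 1996.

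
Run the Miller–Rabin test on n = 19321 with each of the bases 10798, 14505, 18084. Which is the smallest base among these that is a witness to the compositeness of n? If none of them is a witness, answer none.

14505

n − 1 = 19320 = 2^3 · 2415, so s = 3 and d = 2415.
Base 10798: x_0 = 10798^2415 mod 19321 = 19320. x_0 = 19320 ≡ −1, so 10798 is not a witness.
Base 14505: x_0 = 14505^2415 mod 19321 = 5839. x_0 is neither 1 nor 19320, so continue squaring. x_1 = 5839^2 mod 19321 = 11677. x_2 = 11677^2 mod 19321 = 4032. Reached i = s−1 = 2 without hitting −1: 14505 is a Miller–Rabin witness and 19321 is composite.
Base 18084: x_0 = 18084^2415 mod 19321 = 694. x_0 is neither 1 nor 19320, so continue squaring. x_1 = 694^2 mod 19321 = 17932. x_2 = 17932^2 mod 19321 = 16542. Reached i = s−1 = 2 without hitting −1: 18084 is a Miller–Rabin witness and 19321 is composite.
The smallest witness among the given bases is 14505.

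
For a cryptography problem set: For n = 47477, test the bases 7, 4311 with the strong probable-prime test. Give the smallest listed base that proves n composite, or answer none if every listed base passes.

7

n − 1 = 47476 = 2^2 · 11869, so s = 2 and d = 11869.
Base 7: x_0 = 7^11869 mod 47477 = 1889. x_0 is neither 1 nor 47476, so continue squaring. x_1 = 1889^2 mod 47477 = 7546. Reached i = s−1 = 1 without hitting −1: 7 is a Miller–Rabin witness and 47477 is composite.
Base 4311: x_0 = 4311^11869 mod 47477 = 36197. x_0 is neither 1 nor 47476, so continue squaring. x_1 = 36197^2 mod 47477 = 40. Reached i = s−1 = 1 without hitting −1: 4311 is a Miller–Rabin witness and 47477 is composite.
The smallest witness among the given bases is 7.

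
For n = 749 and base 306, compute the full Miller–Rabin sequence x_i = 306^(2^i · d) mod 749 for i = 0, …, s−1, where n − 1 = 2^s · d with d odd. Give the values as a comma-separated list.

n − 1 = 748 = 2^2 · 187, so s = 2 and d = 187.
x_0 = 306^187 mod 749 = 635.
x_1 = 635^2 mod 749 = 263.

635, 263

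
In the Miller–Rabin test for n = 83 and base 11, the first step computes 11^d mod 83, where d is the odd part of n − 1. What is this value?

n − 1 = 82 = 2^1 · 41, so s = 1 and d = 41.
Repeated squaring mod 83: 11^1 ≡ 11, 11^2 ≡ 38, 11^4 ≡ 33, 11^8 ≡ 10, 11^16 ≡ 17, 11^32 ≡ 40.
41 = 32 + 8 + 1, so 11^41 ≡ 40·10·11 ≡ 1 (mod 83).

1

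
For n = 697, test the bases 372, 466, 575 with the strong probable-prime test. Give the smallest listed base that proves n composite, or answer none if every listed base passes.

n − 1 = 696 = 2^3 · 87, so s = 3 and d = 87.
Base 372: x_0 = 372^87 mod 697 = 178. x_0 is neither 1 nor 696, so continue squaring. x_1 = 178^2 mod 697 = 319. x_2 = 319^2 mod 697 = 696. x_2 ≡ −1, so 372 is not a witness.
Base 466: x_0 = 466^87 mod 697 = 403. x_0 is neither 1 nor 696, so continue squaring. x_1 = 403^2 mod 697 = 8. x_2 = 8^2 mod 697 = 64. Reached i = s−1 = 2 without hitting −1: 466 is a Miller–Rabin witness and 697 is composite.
Base 575: x_0 = 575^87 mod 697 = 329. x_0 is neither 1 nor 696, so continue squaring. x_1 = 329^2 mod 697 = 206. x_2 = 206^2 mod 697 = 616. Reached i = s−1 = 2 without hitting −1: 575 is a Miller–Rabin witness and 697 is composite.
The smallest witness among the given bases is 466.

466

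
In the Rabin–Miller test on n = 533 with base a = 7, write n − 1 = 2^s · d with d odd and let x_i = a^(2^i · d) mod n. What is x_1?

62

n − 1 = 532 = 2^2 · 133, so s = 2 and d = 133.
Repeated squaring mod 533: 7^1 ≡ 7, 7^2 ≡ 49, 7^4 ≡ 269, 7^8 ≡ 406, 7^16 ≡ 139, 7^32 ≡ 133, 7^64 ≡ 100, 7^128 ≡ 406.
133 = 128 + 4 + 1, so 7^133 ≡ 406·269·7 ≡ 176 (mod 533).
x_0 = 176.
x_1 = 176^2 mod 533 = 62.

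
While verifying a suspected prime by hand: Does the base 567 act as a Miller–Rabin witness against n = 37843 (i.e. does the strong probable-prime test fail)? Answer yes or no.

yes

n − 1 = 37842 = 2^1 · 18921, so s = 1 and d = 18921.
x_0 = 567^18921 mod 37843 = 567.
x_0 ∉ {1, 37842} and s = 1, so 567 is a Miller–Rabin witness and 37843 is composite.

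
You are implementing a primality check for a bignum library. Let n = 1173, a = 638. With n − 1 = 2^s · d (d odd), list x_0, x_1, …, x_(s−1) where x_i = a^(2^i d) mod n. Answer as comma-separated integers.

n − 1 = 1172 = 2^2 · 293, so s = 2 and d = 293.
x_0 = 638^293 mod 1173 = 365.
x_1 = 365^2 mod 1173 = 676.

365, 676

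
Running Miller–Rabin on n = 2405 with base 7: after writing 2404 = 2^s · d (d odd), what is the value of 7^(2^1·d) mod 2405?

n − 1 = 2404 = 2^2 · 601, so s = 2 and d = 601.
x_0 = 7^601 mod 2405 = 2217.
x_1 = 2217^2 mod 2405 = 1674.

1674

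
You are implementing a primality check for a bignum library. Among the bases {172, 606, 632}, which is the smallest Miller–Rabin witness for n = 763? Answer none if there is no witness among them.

n − 1 = 762 = 2^1 · 381, so s = 1 and d = 381.
Base 172: x_0 = 172^381 mod 763 = 1. x_0 = 1, so 172 is not a witness.
Base 606: x_0 = 606^381 mod 763 = 43. x_0 ∉ {1, 762} and s = 1, so 606 is a Miller–Rabin witness and 763 is composite.
Base 632: x_0 = 632^381 mod 763 = 470. x_0 ∉ {1, 762} and s = 1, so 632 is a Miller–Rabin witness and 763 is composite.
The smallest witness among the given bases is 606.

606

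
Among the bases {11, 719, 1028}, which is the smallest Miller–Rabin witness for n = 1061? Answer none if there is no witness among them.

none

n − 1 = 1060 = 2^2 · 265, so s = 2 and d = 265.
Base 11: x_0 = 11^265 mod 1061 = 1060. x_0 = 1060 ≡ −1, so 11 is not a witness.
Base 719: x_0 = 719^265 mod 1061 = 958. x_0 is neither 1 nor 1060, so continue squaring. x_1 = 958^2 mod 1061 = 1060. x_1 ≡ −1, so 719 is not a witness.
Base 1028: x_0 = 1028^265 mod 1061 = 103. x_0 is neither 1 nor 1060, so continue squaring. x_1 = 103^2 mod 1061 = 1060. x_1 ≡ −1, so 1028 is not a witness.
No listed base is a witness for 1061.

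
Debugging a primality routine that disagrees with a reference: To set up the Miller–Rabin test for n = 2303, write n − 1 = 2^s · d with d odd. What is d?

Halving: 2302 → 1151; 1151 is odd.
So 2302 = 2^1 · 1151.

1151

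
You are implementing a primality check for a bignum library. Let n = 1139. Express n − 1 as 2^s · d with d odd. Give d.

Halving: 1138 → 569; 569 is odd.
So 1138 = 2^1 · 569.

569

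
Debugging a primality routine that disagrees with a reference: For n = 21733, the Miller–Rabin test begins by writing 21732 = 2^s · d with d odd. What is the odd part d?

5433

Halving: 21732 → 10866 → 5433; 5433 is odd.
So 21732 = 2^2 · 5433.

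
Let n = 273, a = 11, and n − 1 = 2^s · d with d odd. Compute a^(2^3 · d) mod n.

172

n − 1 = 272 = 2^4 · 17, so s = 4 and d = 17.
x_0 = 11^17 mod 273 = 254.
x_1 = 254^2 mod 273 = 88.
x_2 = 88^2 mod 273 = 100.
x_3 = 100^2 mod 273 = 172.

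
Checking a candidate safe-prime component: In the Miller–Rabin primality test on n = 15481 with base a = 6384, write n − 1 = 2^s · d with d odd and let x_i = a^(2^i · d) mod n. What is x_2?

n − 1 = 15480 = 2^3 · 1935, so s = 3 and d = 1935.
x_0 = 6384^1935 mod 15481 = 11201.
x_1 = 11201^2 mod 15481 = 4377.
x_2 = 4377^2 mod 15481 = 8132.

8132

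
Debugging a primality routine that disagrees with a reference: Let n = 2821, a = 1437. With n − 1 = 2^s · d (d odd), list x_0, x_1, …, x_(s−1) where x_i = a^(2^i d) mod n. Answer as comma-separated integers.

1828, 1520

n − 1 = 2820 = 2^2 · 705, so s = 2 and d = 705.
x_0 = 1437^705 mod 2821 = 1828.
x_1 = 1828^2 mod 2821 = 1520.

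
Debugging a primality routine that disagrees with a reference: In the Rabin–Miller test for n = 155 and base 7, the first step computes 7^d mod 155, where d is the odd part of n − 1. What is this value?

142

n − 1 = 154 = 2^1 · 77, so s = 1 and d = 77.
Repeated squaring mod 155: 7^1 ≡ 7, 7^2 ≡ 49, 7^4 ≡ 76, 7^8 ≡ 41, 7^16 ≡ 131, 7^32 ≡ 111, 7^64 ≡ 76.
77 = 64 + 8 + 4 + 1, so 7^77 ≡ 76·41·76·7 ≡ 142 (mod 155).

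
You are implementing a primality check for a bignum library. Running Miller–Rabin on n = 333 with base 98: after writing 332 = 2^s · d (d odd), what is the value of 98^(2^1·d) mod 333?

n − 1 = 332 = 2^2 · 83, so s = 2 and d = 83.
x_0 = 98^83 mod 333 = 170.
x_1 = 170^2 mod 333 = 262.

262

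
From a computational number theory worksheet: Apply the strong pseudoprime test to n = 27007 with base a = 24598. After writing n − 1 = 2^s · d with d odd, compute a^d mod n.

n − 1 = 27006 = 2^1 · 13503, so s = 1 and d = 13503.
By repeated squaring, 24598^13503 ≡ 3182 (mod 27007).

3182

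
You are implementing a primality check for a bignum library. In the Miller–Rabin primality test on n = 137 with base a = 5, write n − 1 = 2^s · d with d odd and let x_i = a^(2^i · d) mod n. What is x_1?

37

n − 1 = 136 = 2^3 · 17, so s = 3 and d = 17.
By repeated squaring, 5^17 ≡ 96 (mod 137).
x_0 = 96.
x_1 = 96^2 mod 137 = 37.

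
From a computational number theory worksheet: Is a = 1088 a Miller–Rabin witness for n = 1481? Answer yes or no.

n − 1 = 1480 = 2^3 · 185, so s = 3 and d = 185.
By repeated squaring, 1088^185 ≡ 1480 (mod 1481).
x_0 = 1088^185 mod 1481 = 1480.
x_0 = 1480 ≡ −1, so 1088 is not a witness.

no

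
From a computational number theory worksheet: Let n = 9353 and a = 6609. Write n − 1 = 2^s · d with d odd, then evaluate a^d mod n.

n − 1 = 9352 = 2^3 · 1169, so s = 3 and d = 1169.
6609^1169 mod 9353 = 6360.

6360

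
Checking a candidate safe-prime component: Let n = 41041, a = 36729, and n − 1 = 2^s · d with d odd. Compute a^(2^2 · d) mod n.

n − 1 = 41040 = 2^4 · 2565, so s = 4 and d = 2565.
Repeated squaring mod 41041: 36729^1 ≡ 36729, 36729^2 ≡ 1771, 36729^4 ≡ 17325, 36729^8 ≡ 22792, 36729^16 ≡ 19327, 36729^32 ≡ 18788, 36729^64 ≡ 36344, 36729^128 ≡ 22792, 36729^256 ≡ 19327, 36729^512 ≡ 18788, 36729^1024 ≡ 36344, 36729^2048 ≡ 22792.
2565 = 2048 + 512 + 4 + 1, so 36729^2565 ≡ 22792·18788·17325·36729 ≡ 27104 (mod 41041).
x_0 = 27104.
x_1 = 27104^2 mod 41041 = 33957.
x_2 = 33957^2 mod 41041 = 30954.

30954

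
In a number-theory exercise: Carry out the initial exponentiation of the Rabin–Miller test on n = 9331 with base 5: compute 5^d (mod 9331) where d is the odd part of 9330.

n − 1 = 9330 = 2^1 · 4665, so s = 1 and d = 4665.
By repeated squaring, 5^4665 ≡ 125 (mod 9331).

125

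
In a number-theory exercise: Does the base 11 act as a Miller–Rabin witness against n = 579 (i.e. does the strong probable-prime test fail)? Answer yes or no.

yes

n − 1 = 578 = 2^1 · 289, so s = 1 and d = 289.
Repeated squaring mod 579: 11^1 ≡ 11, 11^2 ≡ 121, 11^4 ≡ 166, 11^8 ≡ 343, 11^16 ≡ 112, 11^32 ≡ 385, 11^64 ≡ 1, 11^128 ≡ 1, 11^256 ≡ 1.
289 = 256 + 32 + 1, so 11^289 ≡ 1·385·11 ≡ 182 (mod 579).
x_0 = 11^289 mod 579 = 182.
x_0 ∉ {1, 578} and s = 1, so 11 is a Miller–Rabin witness and 579 is composite.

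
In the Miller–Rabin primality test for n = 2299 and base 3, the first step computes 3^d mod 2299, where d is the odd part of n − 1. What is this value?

202

n − 1 = 2298 = 2^1 · 1149, so s = 1 and d = 1149.
Repeated squaring mod 2299: 3^1 ≡ 3, 3^2 ≡ 9, 3^4 ≡ 81, 3^8 ≡ 1963, 3^16 ≡ 245, 3^32 ≡ 251, 3^64 ≡ 928, 3^128 ≡ 1358, 3^256 ≡ 366, 3^512 ≡ 614, 3^1024 ≡ 2259.
1149 = 1024 + 64 + 32 + 16 + 8 + 4 + 1, so 3^1149 ≡ 2259·928·251·245·1963·81·3 ≡ 202 (mod 2299).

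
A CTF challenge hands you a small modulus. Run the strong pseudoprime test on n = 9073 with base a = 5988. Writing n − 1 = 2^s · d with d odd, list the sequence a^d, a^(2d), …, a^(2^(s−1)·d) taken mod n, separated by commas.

n − 1 = 9072 = 2^4 · 567, so s = 4 and d = 567.
x_0 = 5988^567 mod 9073 = 1162.
x_1 = 1162^2 mod 9073 = 7440.
x_2 = 7440^2 mod 9073 = 8300.
x_3 = 8300^2 mod 9073 = 7784.

1162, 7440, 8300, 7784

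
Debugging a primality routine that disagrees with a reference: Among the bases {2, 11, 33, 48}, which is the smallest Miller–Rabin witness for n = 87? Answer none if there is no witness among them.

2

n − 1 = 86 = 2^1 · 43, so s = 1 and d = 43.
Base 2: x_0 = 2^43 mod 87 = 56. x_0 ∉ {1, 86} and s = 1, so 2 is a Miller–Rabin witness and 87 is composite.
Base 11: x_0 = 11^43 mod 87 = 47. x_0 ∉ {1, 86} and s = 1, so 11 is a Miller–Rabin witness and 87 is composite.
Base 33: x_0 = 33^43 mod 87 = 33. x_0 ∉ {1, 86} and s = 1, so 33 is a Miller–Rabin witness and 87 is composite.
Base 48: x_0 = 48^43 mod 87 = 39. x_0 ∉ {1, 86} and s = 1, so 48 is a Miller–Rabin witness and 87 is composite.
The smallest witness among the given bases is 2.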